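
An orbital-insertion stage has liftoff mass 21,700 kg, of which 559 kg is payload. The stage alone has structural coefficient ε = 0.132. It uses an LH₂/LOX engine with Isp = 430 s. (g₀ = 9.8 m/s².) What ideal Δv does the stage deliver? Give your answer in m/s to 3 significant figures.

Stage wet mass = m₀ − payload = 21,700 − 559 = 21,141 kg.
Stage dry mass = ε × stage wet mass = 0.132 × 21,141 = 2,790.61 kg.
Burnout mass m_f = stage dry + payload = 2,790.61 + 559 = 3,349.61 kg.
v_e = Isp · g₀ = 430 × 9.8 = 4214.0 m/s.
Using Δv = v_e ln(m₀/m_f): Δv = v_e · ln(21,700/3,349.61) = 4214.0 × ln(6.478) = 4214.0 × 1.8685 ≈ 7874 m/s.

Δv ≈ 7870 m/s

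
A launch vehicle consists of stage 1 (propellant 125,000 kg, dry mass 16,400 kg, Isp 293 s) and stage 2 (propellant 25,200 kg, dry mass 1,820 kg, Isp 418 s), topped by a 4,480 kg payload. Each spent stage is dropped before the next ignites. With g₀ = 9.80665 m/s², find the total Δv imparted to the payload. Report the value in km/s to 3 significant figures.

Ignition mass of stage 1 = 125,000+16,400 + 25,200+1,820 + 4,480 = 172,900 kg.
Stage 1: m₀ = 172,900 kg, m_f = 172,900 − 125,000 = 47,900 kg; Δv = 293×9.80665×ln(3.61) = 2873.3×1.2836 ≈ 3688 m/s.
Stage 2: m₀ = 31,500 kg, m_f = 31,500 − 25,200 = 6,300 kg; Δv = 418×9.80665×ln(5) = 4099.2×1.6094 ≈ 6597 m/s.
Total Δv = 3688 + 6597 = 10285 m/s.

Δv ≈ 10.3 km/s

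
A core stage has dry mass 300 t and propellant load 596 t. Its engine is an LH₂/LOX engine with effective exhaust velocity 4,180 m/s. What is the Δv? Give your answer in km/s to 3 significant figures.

Δv ≈ 4.57 km/s

m₀ = m_dry + m_prop = 300 + 596 = 896 t.
Δv = v_e · ln(m₀/m_f) = 4180.0 × ln(2.987) = 4180.0 × 1.0942 ≈ 4573.6 m/s.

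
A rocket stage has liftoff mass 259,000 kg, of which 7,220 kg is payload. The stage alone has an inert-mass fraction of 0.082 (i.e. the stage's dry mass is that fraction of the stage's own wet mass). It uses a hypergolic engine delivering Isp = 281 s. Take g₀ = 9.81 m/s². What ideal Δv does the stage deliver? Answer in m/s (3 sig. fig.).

Δv ≈ 6150 m/s

Stage wet mass = m₀ − payload = 259,000 − 7,220 = 251,780 kg.
Stage dry mass = ε × stage wet mass = 0.082 × 251,780 = 20,646 kg.
Burnout mass m_f = stage dry + payload = 20,646 + 7,220 = 27,866 kg.
v_e = Isp · g₀ = 281 × 9.81 = 2756.6 m/s.
By the Tsiolkovsky rocket equation, Δv = v_e · ln(259,000/27,866) = 2756.6 × ln(9.294) = 2756.6 × 2.2294 ≈ 6146 m/s.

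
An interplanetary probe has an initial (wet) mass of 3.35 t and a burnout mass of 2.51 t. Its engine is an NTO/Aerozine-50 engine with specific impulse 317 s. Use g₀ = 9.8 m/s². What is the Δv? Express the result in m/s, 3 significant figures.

v_e = Isp · g₀ = 317 × 9.8 = 3106.6 m/s.
Using Δv = v_e ln(m₀/m_f): Δv = v_e · ln(m₀/m_f) = 3106.6 × ln(1.335) = 3106.6 × 0.2887 ≈ 896.8 m/s.

Δv ≈ 897 m/s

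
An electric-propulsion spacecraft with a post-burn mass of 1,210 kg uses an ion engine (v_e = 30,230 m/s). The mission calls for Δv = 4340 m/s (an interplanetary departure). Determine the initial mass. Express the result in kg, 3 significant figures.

m₀/m_f = exp(Δv / v_e) = exp(4340 / 30230.0) = exp(0.1436) = 1.1544.
m₀ = m_f × 1.1544 = 1,210 × 1.1544 = 1,396.82 kg.

initial mass ≈ 1400 kg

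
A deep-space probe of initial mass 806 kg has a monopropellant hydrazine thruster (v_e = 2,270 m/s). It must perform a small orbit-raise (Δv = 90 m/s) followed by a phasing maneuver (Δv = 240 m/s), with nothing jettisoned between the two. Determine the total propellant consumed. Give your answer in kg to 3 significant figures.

total propellant consumed ≈ 109 kg

After the first burn: m = 806 × exp(−90/2270.0) = 806 × 0.96113 = 774.671 kg.
After the second burn: m = 774.671 × exp(−240/2270.0) = 774.671 × 0.89967 = 696.948 kg.
Total propellant = m₀ − m_final = 806 − 696.948 = 109.052 kg.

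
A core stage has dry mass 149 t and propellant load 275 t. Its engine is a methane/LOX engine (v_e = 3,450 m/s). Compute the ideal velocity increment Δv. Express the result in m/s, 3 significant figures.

m₀ = m_dry + m_prop = 149 + 275 = 424 t.
By the Tsiolkovsky rocket equation, Δv = v_e · ln(m₀/m_f) = 3450.0 × ln(2.846) = 3450.0 × 1.0458 ≈ 3608.0 m/s.

Δv ≈ 3610 m/s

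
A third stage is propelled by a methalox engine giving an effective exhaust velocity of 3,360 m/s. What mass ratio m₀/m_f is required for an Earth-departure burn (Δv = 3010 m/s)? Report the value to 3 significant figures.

mass ratio ≈ 2.45

By the Tsiolkovsky rocket equation, m₀/m_f = exp(Δv / v_e) = exp(3010 / 3360.0) = exp(0.8958) = 2.4494.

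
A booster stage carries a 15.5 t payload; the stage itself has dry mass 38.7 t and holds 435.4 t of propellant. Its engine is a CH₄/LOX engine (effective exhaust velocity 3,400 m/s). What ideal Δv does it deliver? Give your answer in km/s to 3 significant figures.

Δv ≈ 7.48 km/s

m₀ = payload + dry + propellant = 15.5 + 38.7 + 435.4 = 489.6 t.
m_f = payload + dry = 15.5 + 38.7 = 54.2 t.
From the ideal rocket equation, Δv = v_e · ln(m₀/m_f) = 3400.0 × ln(9.033) = 3400.0 × 2.2009 ≈ 7483.1 m/s.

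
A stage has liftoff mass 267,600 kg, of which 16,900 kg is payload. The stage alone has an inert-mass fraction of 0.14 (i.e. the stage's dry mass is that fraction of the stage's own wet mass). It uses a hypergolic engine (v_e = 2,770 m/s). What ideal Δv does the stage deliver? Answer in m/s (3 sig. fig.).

Δv ≈ 4540 m/s

Stage wet mass = m₀ − payload = 267,600 − 16,900 = 250,700 kg.
Stage dry mass = ε × stage wet mass = 0.14 × 250,700 = 35,098 kg.
Burnout mass m_f = stage dry + payload = 35,098 + 16,900 = 51,998 kg.
Using Δv = v_e ln(m₀/m_f): Δv = v_e · ln(267,600/51,998) = 2770.0 × ln(5.146) = 2770.0 × 1.6383 ≈ 4538 m/s.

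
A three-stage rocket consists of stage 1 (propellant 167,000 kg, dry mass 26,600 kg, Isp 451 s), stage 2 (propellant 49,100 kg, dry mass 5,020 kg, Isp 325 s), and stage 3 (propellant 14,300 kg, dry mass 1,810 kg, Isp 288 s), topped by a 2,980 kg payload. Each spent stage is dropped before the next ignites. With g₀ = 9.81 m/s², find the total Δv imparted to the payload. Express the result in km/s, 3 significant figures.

Δv ≈ 11.8 km/s

Ignition mass of stage 1 = 167,000+26,600 + 49,100+5,020 + 14,300+1,810 + 2,980 = 266,810 kg.
Stage 1: m₀ = 266,810 kg, m_f = 266,810 − 167,000 = 99,810 kg; Δv = 451×9.81×ln(2.673) = 4424.3×0.9833 ≈ 4350 m/s.
Stage 2: m₀ = 73,210 kg, m_f = 73,210 − 49,100 = 24,110 kg; Δv = 325×9.81×ln(3.036) = 3188.2×1.1107 ≈ 3541 m/s.
Stage 3: m₀ = 19,090 kg, m_f = 19,090 − 14,300 = 4,790 kg; Δv = 288×9.81×ln(3.985) = 2825.3×1.3826 ≈ 3906 m/s.
Total Δv = 4350 + 3541 + 3906 = 11797 m/s.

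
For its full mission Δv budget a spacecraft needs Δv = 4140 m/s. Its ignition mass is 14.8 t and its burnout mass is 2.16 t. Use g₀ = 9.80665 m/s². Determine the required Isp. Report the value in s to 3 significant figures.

Isp ≈ 219 s

ln(m₀/m_f) = ln(14800/2160) = ln(6.852) = 1.9245.
v_e = Δv / ln(m₀/m_f) = 4140 / 1.9245 = 2151.2 m/s.
Isp = v_e / g₀ = 2151.2 / 9.80665 = 219.4 s.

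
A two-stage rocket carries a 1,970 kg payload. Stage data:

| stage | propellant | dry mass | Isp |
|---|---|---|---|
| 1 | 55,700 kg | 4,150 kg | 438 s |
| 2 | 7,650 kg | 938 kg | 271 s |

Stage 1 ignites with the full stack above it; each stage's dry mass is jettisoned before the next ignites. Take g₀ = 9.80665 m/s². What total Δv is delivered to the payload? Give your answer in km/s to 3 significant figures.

Ignition mass of stage 1 = 55,700+4,150 + 7,650+938 + 1,970 = 70,408 kg.
Stage 1: m₀ = 70,408 kg, m_f = 70,408 − 55,700 = 14,708 kg; Δv = 438×9.80665×ln(4.787) = 4295.3×1.5659 ≈ 6726 m/s.
Stage 2: m₀ = 10,558 kg, m_f = 10,558 − 7,650 = 2,908 kg; Δv = 271×9.80665×ln(3.631) = 2657.6×1.2894 ≈ 3427 m/s.
Total Δv = 6726 + 3427 = 10153 m/s.

Δv ≈ 10.2 km/s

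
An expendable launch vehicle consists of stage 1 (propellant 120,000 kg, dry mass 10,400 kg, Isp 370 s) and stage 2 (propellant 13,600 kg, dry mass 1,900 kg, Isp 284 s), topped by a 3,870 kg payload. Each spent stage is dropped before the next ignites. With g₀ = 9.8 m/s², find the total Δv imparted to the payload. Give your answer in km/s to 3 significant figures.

Δv ≈ 9.23 km/s

Ignition mass of stage 1 = 120,000+10,400 + 13,600+1,900 + 3,870 = 149,770 kg.
Stage 1: m₀ = 149,770 kg, m_f = 149,770 − 120,000 = 29,770 kg; Δv = 370×9.8×ln(5.031) = 3626.0×1.6156 ≈ 5858 m/s.
Stage 2: m₀ = 19,370 kg, m_f = 19,370 − 13,600 = 5,770 kg; Δv = 284×9.8×ln(3.357) = 2783.2×1.2111 ≈ 3371 m/s.
Total Δv = 5858 + 3371 = 9229 m/s.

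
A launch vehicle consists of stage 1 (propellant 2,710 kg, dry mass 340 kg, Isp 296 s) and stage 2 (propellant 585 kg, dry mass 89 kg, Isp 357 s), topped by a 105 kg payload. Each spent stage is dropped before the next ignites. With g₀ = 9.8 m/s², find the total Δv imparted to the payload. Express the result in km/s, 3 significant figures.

Ignition mass of stage 1 = 2,710+340 + 585+89 + 105 = 3,829 kg.
Stage 1: m₀ = 3,829 kg, m_f = 3,829 − 2,710 = 1,119 kg; Δv = 296×9.8×ln(3.422) = 2900.8×1.2302 ≈ 3568 m/s.
Stage 2: m₀ = 779 kg, m_f = 779 − 585 = 194 kg; Δv = 357×9.8×ln(4.015) = 3498.6×1.3902 ≈ 4864 m/s.
Total Δv = 3568 + 4864 = 8432 m/s.

Δv ≈ 8.43 km/s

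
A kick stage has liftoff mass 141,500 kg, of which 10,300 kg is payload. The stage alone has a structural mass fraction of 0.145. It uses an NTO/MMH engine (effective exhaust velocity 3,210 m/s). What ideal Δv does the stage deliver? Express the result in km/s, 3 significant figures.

Stage wet mass = m₀ − payload = 141,500 − 10,300 = 131,200 kg.
Stage dry mass = ε × stage wet mass = 0.145 × 131,200 = 19,024 kg.
Burnout mass m_f = stage dry + payload = 19,024 + 10,300 = 29,324 kg.
Rocket equation: Δv = v_e · ln(141,500/29,324) = 3210.0 × ln(4.825) = 3210.0 × 1.5739 ≈ 5052 m/s.

Δv ≈ 5.05 km/s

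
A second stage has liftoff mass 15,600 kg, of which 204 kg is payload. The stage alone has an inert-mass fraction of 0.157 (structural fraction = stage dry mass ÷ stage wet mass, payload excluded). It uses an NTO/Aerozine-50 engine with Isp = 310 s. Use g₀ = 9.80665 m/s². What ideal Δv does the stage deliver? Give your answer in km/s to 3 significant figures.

Δv ≈ 5.42 km/s

Stage wet mass = m₀ − payload = 15,600 − 204 = 15,396 kg.
Stage dry mass = ε × stage wet mass = 0.157 × 15,396 = 2,417.17 kg.
Burnout mass m_f = stage dry + payload = 2,417.17 + 204 = 2,621.17 kg.
v_e = Isp · g₀ = 310 × 9.80665 = 3040.1 m/s.
Δv = v_e · ln(15,600/2,621.17) = 3040.1 × ln(5.952) = 3040.1 × 1.7837 ≈ 5422 m/s.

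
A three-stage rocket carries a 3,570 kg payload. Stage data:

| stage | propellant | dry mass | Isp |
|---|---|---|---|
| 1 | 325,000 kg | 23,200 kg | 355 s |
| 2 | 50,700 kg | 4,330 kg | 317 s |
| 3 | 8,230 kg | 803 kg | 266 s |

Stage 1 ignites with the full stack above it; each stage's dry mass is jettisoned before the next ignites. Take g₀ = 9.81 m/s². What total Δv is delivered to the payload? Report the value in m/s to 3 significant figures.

Δv ≈ 12400 m/s

Ignition mass of stage 1 = 325,000+23,200 + 50,700+4,330 + 8,230+803 + 3,570 = 415,833 kg.
Stage 1: m₀ = 415,833 kg, m_f = 415,833 − 325,000 = 90,833 kg; Δv = 355×9.81×ln(4.578) = 3482.6×1.5213 ≈ 5298 m/s.
Stage 2: m₀ = 67,633 kg, m_f = 67,633 − 50,700 = 16,933 kg; Δv = 317×9.81×ln(3.994) = 3109.8×1.3848 ≈ 4307 m/s.
Stage 3: m₀ = 12,603 kg, m_f = 12,603 − 8,230 = 4,373 kg; Δv = 266×9.81×ln(2.882) = 2609.5×1.0585 ≈ 2762 m/s.
Total Δv = 5298 + 4307 + 2762 = 12367 m/s.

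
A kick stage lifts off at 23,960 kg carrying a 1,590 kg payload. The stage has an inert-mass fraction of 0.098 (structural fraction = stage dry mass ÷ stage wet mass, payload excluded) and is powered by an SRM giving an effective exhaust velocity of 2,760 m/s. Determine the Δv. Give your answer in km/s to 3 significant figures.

Δv ≈ 5.10 km/s

Stage wet mass = m₀ − payload = 23,960 − 1,590 = 22,370 kg.
Stage dry mass = ε × stage wet mass = 0.098 × 22,370 = 2,192.26 kg.
Burnout mass m_f = stage dry + payload = 2,192.26 + 1,590 = 3,782.26 kg.
Δv = v_e · ln(23,960/3,782.26) = 2760.0 × ln(6.335) = 2760.0 × 1.8461 ≈ 5095 m/s.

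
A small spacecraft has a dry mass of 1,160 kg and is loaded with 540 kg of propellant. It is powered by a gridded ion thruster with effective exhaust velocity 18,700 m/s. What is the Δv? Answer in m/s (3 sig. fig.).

Δv ≈ 7150 m/s

m₀ = m_dry + m_prop = 1,160 + 540 = 1,700 kg.
From the ideal rocket equation, Δv = v_e · ln(m₀/m_f) = 18700.0 × ln(1.466) = 18700.0 × 0.3822 ≈ 7147.3 m/s.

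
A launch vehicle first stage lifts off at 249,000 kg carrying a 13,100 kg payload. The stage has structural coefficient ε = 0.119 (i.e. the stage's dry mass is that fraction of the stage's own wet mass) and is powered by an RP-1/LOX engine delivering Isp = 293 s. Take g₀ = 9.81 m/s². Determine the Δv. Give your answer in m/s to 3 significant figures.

Δv ≈ 5170 m/s

Stage wet mass = m₀ − payload = 249,000 − 13,100 = 235,900 kg.
Stage dry mass = ε × stage wet mass = 0.119 × 235,900 = 28,072.1 kg.
Burnout mass m_f = stage dry + payload = 28,072.1 + 13,100 = 41,172.1 kg.
v_e = Isp · g₀ = 293 × 9.81 = 2874.3 m/s.
By the Tsiolkovsky rocket equation, Δv = v_e · ln(249,000/41,172.1) = 2874.3 × ln(6.048) = 2874.3 × 1.7997 ≈ 5173 m/s.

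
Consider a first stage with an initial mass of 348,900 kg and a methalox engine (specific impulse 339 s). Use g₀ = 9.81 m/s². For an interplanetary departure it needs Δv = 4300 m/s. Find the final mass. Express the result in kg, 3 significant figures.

final mass ≈ 95800 kg

v_e = Isp · g₀ = 339 × 9.81 = 3325.6 m/s.
By the Tsiolkovsky rocket equation, m₀/m_f = exp(Δv / v_e) = exp(4300 / 3325.6) = exp(1.2930) = 3.6437.
m_f = m₀ / 3.6437 = 348,900 / 3.6437 = 95,754.3 kg.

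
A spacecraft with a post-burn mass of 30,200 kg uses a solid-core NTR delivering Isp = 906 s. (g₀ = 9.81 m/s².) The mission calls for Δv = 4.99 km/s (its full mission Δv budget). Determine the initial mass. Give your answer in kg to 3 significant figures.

initial mass ≈ 52900 kg

v_e = Isp · g₀ = 906 × 9.81 = 8887.9 m/s.
m₀/m_f = exp(Δv / v_e) = exp(4990 / 8887.9) = exp(0.5614) = 1.7532.
m₀ = m_f × 1.7532 = 30,200 × 1.7532 = 52,946.6 kg.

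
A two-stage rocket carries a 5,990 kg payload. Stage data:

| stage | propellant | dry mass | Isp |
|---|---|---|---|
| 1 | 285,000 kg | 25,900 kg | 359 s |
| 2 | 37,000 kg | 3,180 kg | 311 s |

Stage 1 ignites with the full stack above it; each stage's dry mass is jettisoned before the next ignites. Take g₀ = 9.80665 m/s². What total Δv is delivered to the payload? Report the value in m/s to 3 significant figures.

Δv ≈ 10600 m/s

Ignition mass of stage 1 = 285,000+25,900 + 37,000+3,180 + 5,990 = 357,070 kg.
Stage 1: m₀ = 357,070 kg, m_f = 357,070 − 285,000 = 72,070 kg; Δv = 359×9.80665×ln(4.954) = 3520.6×1.6003 ≈ 5634 m/s.
Stage 2: m₀ = 46,170 kg, m_f = 46,170 − 37,000 = 9,170 kg; Δv = 311×9.80665×ln(5.035) = 3049.9×1.6164 ≈ 4930 m/s.
Total Δv = 5634 + 4930 = 10564 m/s.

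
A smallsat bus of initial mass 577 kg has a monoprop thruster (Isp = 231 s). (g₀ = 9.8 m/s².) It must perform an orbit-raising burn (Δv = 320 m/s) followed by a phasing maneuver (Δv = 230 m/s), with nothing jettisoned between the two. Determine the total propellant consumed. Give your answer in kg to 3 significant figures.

v_e = Isp · g₀ = 231 × 9.8 = 2263.8 m/s.
After the first burn: m = 577 × exp(−320/2263.8) = 577 × 0.86818 = 500.94 kg.
After the second burn: m = 500.94 × exp(−230/2263.8) = 500.94 × 0.90339 = 452.544 kg.
Total propellant = m₀ − m_final = 577 − 452.544 = 124.456 kg.

total propellant consumed ≈ 124 kg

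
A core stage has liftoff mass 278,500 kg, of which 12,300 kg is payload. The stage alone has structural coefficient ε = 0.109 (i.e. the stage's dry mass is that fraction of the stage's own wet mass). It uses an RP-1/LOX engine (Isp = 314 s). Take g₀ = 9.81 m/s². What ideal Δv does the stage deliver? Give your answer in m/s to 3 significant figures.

Stage wet mass = m₀ − payload = 278,500 − 12,300 = 266,200 kg.
Stage dry mass = ε × stage wet mass = 0.109 × 266,200 = 29,015.8 kg.
Burnout mass m_f = stage dry + payload = 29,015.8 + 12,300 = 41,315.8 kg.
v_e = Isp · g₀ = 314 × 9.81 = 3080.3 m/s.
By the Tsiolkovsky rocket equation, Δv = v_e · ln(278,500/41,315.8) = 3080.3 × ln(6.741) = 3080.3 × 1.9082 ≈ 5878 m/s.

Δv ≈ 5880 m/s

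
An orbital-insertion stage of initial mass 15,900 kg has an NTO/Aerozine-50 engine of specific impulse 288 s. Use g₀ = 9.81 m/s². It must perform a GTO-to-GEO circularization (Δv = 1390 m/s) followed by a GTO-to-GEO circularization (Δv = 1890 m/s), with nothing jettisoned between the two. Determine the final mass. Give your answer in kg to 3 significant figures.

final mass ≈ 4980 kg

v_e = Isp · g₀ = 288 × 9.81 = 2825.3 m/s.
After the first burn: m = 15900 × exp(−1390/2825.3) = 15900 × 0.61141 = 9,721.42 kg.
After the second burn: m = 9,721.42 × exp(−1890/2825.3) = 9,721.42 × 0.51224 = 4,979.7 kg.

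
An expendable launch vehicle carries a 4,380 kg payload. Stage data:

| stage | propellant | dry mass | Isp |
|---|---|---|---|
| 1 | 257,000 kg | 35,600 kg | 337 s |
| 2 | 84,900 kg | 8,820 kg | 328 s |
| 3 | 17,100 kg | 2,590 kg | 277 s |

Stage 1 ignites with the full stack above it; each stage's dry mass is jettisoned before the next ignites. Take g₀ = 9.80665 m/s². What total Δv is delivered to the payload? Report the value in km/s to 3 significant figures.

Δv ≈ 10.7 km/s

Ignition mass of stage 1 = 257,000+35,600 + 84,900+8,820 + 17,100+2,590 + 4,380 = 410,390 kg.
Stage 1: m₀ = 410,390 kg, m_f = 410,390 − 257,000 = 153,390 kg; Δv = 337×9.80665×ln(2.675) = 3304.8×0.9841 ≈ 3252 m/s.
Stage 2: m₀ = 117,790 kg, m_f = 117,790 − 84,900 = 32,890 kg; Δv = 328×9.80665×ln(3.581) = 3216.6×1.2757 ≈ 4104 m/s.
Stage 3: m₀ = 24,070 kg, m_f = 24,070 − 17,100 = 6,970 kg; Δv = 277×9.80665×ln(3.453) = 2716.4×1.2394 ≈ 3367 m/s.
Total Δv = 3252 + 4104 + 3367 = 10723 m/s.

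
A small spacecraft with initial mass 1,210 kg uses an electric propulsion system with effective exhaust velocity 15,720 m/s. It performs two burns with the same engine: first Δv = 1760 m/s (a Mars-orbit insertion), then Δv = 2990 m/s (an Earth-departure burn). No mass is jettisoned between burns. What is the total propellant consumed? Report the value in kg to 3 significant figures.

After the first burn: m = 1210 × exp(−1760/15720.0) = 1210 × 0.89408 = 1,081.84 kg.
After the second burn: m = 1,081.84 × exp(−2990/15720.0) = 1,081.84 × 0.82679 = 894.454 kg.
Total propellant = m₀ − m_final = 1210 − 894.454 = 315.546 kg.

total propellant consumed ≈ 316 kg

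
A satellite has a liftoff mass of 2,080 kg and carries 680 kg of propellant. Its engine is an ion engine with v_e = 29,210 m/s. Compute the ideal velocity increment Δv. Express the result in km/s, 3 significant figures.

m_f = m₀ − m_prop = 2,080 − 680 = 1,400 kg.
Rocket equation: Δv = v_e · ln(m₀/m_f) = 29210.0 × ln(1.486) = 29210.0 × 0.3959 ≈ 11564.1 m/s.

Δv ≈ 11.6 km/s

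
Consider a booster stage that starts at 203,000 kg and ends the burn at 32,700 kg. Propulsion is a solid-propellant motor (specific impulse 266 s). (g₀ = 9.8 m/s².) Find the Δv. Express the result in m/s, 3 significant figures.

v_e = Isp · g₀ = 266 × 9.8 = 2606.8 m/s.
Using Δv = v_e ln(m₀/m_f): Δv = v_e · ln(m₀/m_f) = 2606.8 × ln(6.208) = 2606.8 × 1.8258 ≈ 4759.6 m/s.

Δv ≈ 4760 m/s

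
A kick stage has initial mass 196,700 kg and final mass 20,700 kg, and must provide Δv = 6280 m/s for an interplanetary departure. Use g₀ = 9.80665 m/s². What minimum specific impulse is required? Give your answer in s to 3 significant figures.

ln(m₀/m_f) = ln(196700/20700) = ln(9.502) = 2.2515.
v_e = Δv / ln(m₀/m_f) = 6280 / 2.2515 = 2789.2 m/s.
Isp = v_e / g₀ = 2789.2 / 9.80665 = 284.4 s.

Isp ≈ 284 s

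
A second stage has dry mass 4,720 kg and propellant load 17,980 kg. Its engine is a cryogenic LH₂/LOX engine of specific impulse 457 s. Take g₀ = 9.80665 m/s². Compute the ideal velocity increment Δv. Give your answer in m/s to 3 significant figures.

Δv ≈ 7040 m/s

v_e = Isp · g₀ = 457 × 9.80665 = 4481.6 m/s.
m₀ = m_dry + m_prop = 4,720 + 17,980 = 22,700 kg.
Rocket equation: Δv = v_e · ln(m₀/m_f) = 4481.6 × ln(4.809) = 4481.6 × 1.5706 ≈ 7038.7 m/s.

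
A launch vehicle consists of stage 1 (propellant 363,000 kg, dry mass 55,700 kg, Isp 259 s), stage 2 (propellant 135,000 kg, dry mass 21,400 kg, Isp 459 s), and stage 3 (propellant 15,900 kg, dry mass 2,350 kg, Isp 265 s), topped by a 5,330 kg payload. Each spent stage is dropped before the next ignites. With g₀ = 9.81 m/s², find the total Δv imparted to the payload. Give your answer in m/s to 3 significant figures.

Ignition mass of stage 1 = 363,000+55,700 + 135,000+21,400 + 15,900+2,350 + 5,330 = 598,680 kg.
Stage 1: m₀ = 598,680 kg, m_f = 598,680 − 363,000 = 235,680 kg; Δv = 259×9.81×ln(2.54) = 2540.8×0.9323 ≈ 2369 m/s.
Stage 2: m₀ = 179,980 kg, m_f = 179,980 − 135,000 = 44,980 kg; Δv = 459×9.81×ln(4.001) = 4502.8×1.3866 ≈ 6244 m/s.
Stage 3: m₀ = 23,580 kg, m_f = 23,580 − 15,900 = 7,680 kg; Δv = 265×9.81×ln(3.07) = 2599.7×1.1218 ≈ 2916 m/s.
Total Δv = 2369 + 6244 + 2916 = 11529 m/s.

Δv ≈ 11500 m/s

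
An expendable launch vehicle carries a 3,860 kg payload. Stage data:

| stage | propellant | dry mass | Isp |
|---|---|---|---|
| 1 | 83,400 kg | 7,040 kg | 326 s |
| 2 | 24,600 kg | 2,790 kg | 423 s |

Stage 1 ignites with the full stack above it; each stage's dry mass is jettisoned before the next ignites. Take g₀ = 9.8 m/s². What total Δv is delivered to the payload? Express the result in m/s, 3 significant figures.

Δv ≈ 10100 m/s

Ignition mass of stage 1 = 83,400+7,040 + 24,600+2,790 + 3,860 = 121,690 kg.
Stage 1: m₀ = 121,690 kg, m_f = 121,690 − 83,400 = 38,290 kg; Δv = 326×9.8×ln(3.178) = 3194.8×1.1563 ≈ 3694 m/s.
Stage 2: m₀ = 31,250 kg, m_f = 31,250 − 24,600 = 6,650 kg; Δv = 423×9.8×ln(4.699) = 4145.4×1.5474 ≈ 6415 m/s.
Total Δv = 3694 + 6415 = 10109 m/s.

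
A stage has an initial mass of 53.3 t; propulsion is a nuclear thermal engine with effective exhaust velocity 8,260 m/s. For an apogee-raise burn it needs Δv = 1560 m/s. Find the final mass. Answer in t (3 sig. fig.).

Rocket equation: m₀/m_f = exp(Δv / v_e) = exp(1560 / 8260.0) = exp(0.1889) = 1.2079.
m_f = m₀ / 1.2079 = 53.3 / 1.2079 = 44.1262 t.

final mass ≈ 44.1 t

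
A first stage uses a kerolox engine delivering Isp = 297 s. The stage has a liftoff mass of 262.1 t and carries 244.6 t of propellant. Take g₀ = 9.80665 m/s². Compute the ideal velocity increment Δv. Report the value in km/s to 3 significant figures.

v_e = Isp · g₀ = 297 × 9.80665 = 2912.6 m/s.
m_f = m₀ − m_prop = 262.1 − 244.6 = 17.5 t.
Rocket equation: Δv = v_e · ln(m₀/m_f) = 2912.6 × ln(14.98) = 2912.6 × 2.7065 ≈ 7883.0 m/s.

Δv ≈ 7.88 km/s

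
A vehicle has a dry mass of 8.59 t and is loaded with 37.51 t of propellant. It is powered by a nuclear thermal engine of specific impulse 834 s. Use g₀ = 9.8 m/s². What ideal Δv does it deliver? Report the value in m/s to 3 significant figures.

v_e = Isp · g₀ = 834 × 9.8 = 8173.2 m/s.
m₀ = m_dry + m_prop = 8.59 + 37.51 = 46.1 t.
From the ideal rocket equation, Δv = v_e · ln(m₀/m_f) = 8173.2 × ln(5.367) = 8173.2 × 1.6802 ≈ 13732.7 m/s.

Δv ≈ 13700 m/s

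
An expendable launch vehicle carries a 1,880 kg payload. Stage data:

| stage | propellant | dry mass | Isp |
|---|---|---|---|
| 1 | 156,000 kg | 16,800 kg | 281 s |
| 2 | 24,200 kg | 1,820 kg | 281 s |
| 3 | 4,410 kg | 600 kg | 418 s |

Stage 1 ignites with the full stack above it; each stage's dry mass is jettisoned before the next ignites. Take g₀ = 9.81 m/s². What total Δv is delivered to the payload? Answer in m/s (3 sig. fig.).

Δv ≈ 11800 m/s

Ignition mass of stage 1 = 156,000+16,800 + 24,200+1,820 + 4,410+600 + 1,880 = 205,710 kg.
Stage 1: m₀ = 205,710 kg, m_f = 205,710 − 156,000 = 49,710 kg; Δv = 281×9.81×ln(4.138) = 2756.6×1.4203 ≈ 3915 m/s.
Stage 2: m₀ = 32,910 kg, m_f = 32,910 − 24,200 = 8,710 kg; Δv = 281×9.81×ln(3.778) = 2756.6×1.3293 ≈ 3664 m/s.
Stage 3: m₀ = 6,890 kg, m_f = 6,890 − 4,410 = 2,480 kg; Δv = 418×9.81×ln(2.778) = 4100.6×1.0218 ≈ 4190 m/s.
Total Δv = 3915 + 3664 + 4190 = 11769 m/s.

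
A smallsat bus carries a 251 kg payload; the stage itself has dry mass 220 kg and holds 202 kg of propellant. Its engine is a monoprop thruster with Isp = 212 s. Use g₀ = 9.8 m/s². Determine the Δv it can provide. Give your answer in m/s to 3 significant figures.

v_e = Isp · g₀ = 212 × 9.8 = 2077.6 m/s.
m₀ = payload + dry + propellant = 251 + 220 + 202 = 673 kg.
m_f = payload + dry = 251 + 220 = 471 kg.
Δv = v_e · ln(m₀/m_f) = 2077.6 × ln(1.429) = 2077.6 × 0.3569 ≈ 741.5 m/s.

Δv ≈ 741 m/s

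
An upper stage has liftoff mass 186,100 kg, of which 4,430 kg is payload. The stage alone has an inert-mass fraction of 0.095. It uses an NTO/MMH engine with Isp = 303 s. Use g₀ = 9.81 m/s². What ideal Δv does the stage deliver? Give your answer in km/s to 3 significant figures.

Δv ≈ 6.39 km/s

Stage wet mass = m₀ − payload = 186,100 − 4,430 = 181,670 kg.
Stage dry mass = ε × stage wet mass = 0.095 × 181,670 = 17,258.7 kg.
Burnout mass m_f = stage dry + payload = 17,258.7 + 4,430 = 21,688.7 kg.
v_e = Isp · g₀ = 303 × 9.81 = 2972.4 m/s.
By the Tsiolkovsky rocket equation, Δv = v_e · ln(186,100/21,688.7) = 2972.4 × ln(8.581) = 2972.4 × 2.1495 ≈ 6389 m/s.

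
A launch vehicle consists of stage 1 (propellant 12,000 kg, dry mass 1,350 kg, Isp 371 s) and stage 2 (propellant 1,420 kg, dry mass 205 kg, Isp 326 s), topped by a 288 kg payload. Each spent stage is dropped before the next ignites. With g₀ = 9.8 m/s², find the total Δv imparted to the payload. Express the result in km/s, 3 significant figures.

Ignition mass of stage 1 = 12,000+1,350 + 1,420+205 + 288 = 15,263 kg.
Stage 1: m₀ = 15,263 kg, m_f = 15,263 − 12,000 = 3,263 kg; Δv = 371×9.8×ln(4.678) = 3635.8×1.5428 ≈ 5609 m/s.
Stage 2: m₀ = 1,913 kg, m_f = 1,913 − 1,420 = 493 kg; Δv = 326×9.8×ln(3.88) = 3194.8×1.3559 ≈ 4332 m/s.
Total Δv = 5609 + 4332 = 9941 m/s.

Δv ≈ 9.94 km/s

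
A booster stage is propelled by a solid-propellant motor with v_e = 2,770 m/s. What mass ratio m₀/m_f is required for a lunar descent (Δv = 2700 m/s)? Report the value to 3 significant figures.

m₀/m_f = exp(Δv / v_e) = exp(2700 / 2770.0) = exp(0.9747) = 2.6504.

mass ratio ≈ 2.65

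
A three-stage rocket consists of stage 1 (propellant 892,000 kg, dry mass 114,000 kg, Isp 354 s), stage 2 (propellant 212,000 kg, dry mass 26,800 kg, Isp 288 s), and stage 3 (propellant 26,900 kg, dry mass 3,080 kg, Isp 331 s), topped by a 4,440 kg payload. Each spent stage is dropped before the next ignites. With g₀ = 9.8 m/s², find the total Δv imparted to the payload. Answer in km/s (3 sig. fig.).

Ignition mass of stage 1 = 892,000+114,000 + 212,000+26,800 + 26,900+3,080 + 4,440 = 1,279,220 kg.
Stage 1: m₀ = 1,279,220 kg, m_f = 1,279,220 − 892,000 = 387,220 kg; Δv = 354×9.8×ln(3.304) = 3469.2×1.1950 ≈ 4146 m/s.
Stage 2: m₀ = 273,220 kg, m_f = 273,220 − 212,000 = 61,220 kg; Δv = 288×9.8×ln(4.463) = 2822.4×1.4958 ≈ 4222 m/s.
Stage 3: m₀ = 34,420 kg, m_f = 34,420 − 26,900 = 7,520 kg; Δv = 331×9.8×ln(4.577) = 3243.8×1.5211 ≈ 4934 m/s.
Total Δv = 4146 + 4222 + 4934 = 13302 m/s.

Δv ≈ 13.3 km/s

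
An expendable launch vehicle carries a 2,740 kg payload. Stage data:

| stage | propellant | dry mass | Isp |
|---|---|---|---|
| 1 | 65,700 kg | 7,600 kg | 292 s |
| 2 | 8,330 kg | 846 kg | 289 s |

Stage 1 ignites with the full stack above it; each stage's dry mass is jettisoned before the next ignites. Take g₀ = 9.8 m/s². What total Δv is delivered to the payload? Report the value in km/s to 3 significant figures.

Ignition mass of stage 1 = 65,700+7,600 + 8,330+846 + 2,740 = 85,216 kg.
Stage 1: m₀ = 85,216 kg, m_f = 85,216 − 65,700 = 19,516 kg; Δv = 292×9.8×ln(4.366) = 2861.6×1.4740 ≈ 4218 m/s.
Stage 2: m₀ = 11,916 kg, m_f = 11,916 − 8,330 = 3,586 kg; Δv = 289×9.8×ln(3.323) = 2832.2×1.2008 ≈ 3401 m/s.
Total Δv = 4218 + 3401 = 7619 m/s.

Δv ≈ 7.62 km/s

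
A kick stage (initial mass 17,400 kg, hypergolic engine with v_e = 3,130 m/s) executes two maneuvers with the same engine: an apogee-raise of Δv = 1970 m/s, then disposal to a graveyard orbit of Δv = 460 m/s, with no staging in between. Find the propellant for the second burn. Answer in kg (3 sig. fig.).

After the first burn: m = 17400 × exp(−1970/3130.0) = 17400 × 0.53292 = 9,272.81 kg.
After the second burn: m = 9,272.81 × exp(−460/3130.0) = 9,272.81 × 0.86332 = 8,005.4 kg.
Second-burn propellant = 9,272.81 − 8,005.4 = 1,267.41 kg.

propellant for the second burn ≈ 1270 kg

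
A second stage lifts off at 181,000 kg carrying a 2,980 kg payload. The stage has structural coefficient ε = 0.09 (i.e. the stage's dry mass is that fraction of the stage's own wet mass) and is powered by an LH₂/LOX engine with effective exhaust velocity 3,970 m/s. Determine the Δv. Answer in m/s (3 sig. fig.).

Δv ≈ 8950 m/s

Stage wet mass = m₀ − payload = 181,000 − 2,980 = 178,020 kg.
Stage dry mass = ε × stage wet mass = 0.09 × 178,020 = 16,021.8 kg.
Burnout mass m_f = stage dry + payload = 16,021.8 + 2,980 = 19,001.8 kg.
Rocket equation: Δv = v_e · ln(181,000/19,001.8) = 3970.0 × ln(9.525) = 3970.0 × 2.2540 ≈ 8948 m/s.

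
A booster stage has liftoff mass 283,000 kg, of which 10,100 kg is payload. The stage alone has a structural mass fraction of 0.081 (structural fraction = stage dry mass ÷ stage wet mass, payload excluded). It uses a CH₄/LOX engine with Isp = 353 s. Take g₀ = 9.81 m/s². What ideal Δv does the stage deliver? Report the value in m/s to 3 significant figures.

Stage wet mass = m₀ − payload = 283,000 − 10,100 = 272,900 kg.
Stage dry mass = ε × stage wet mass = 0.081 × 272,900 = 22,104.9 kg.
Burnout mass m_f = stage dry + payload = 22,104.9 + 10,100 = 32,204.9 kg.
v_e = Isp · g₀ = 353 × 9.81 = 3462.9 m/s.
From the ideal rocket equation, Δv = v_e · ln(283,000/32,204.9) = 3462.9 × ln(8.787) = 3462.9 × 2.1733 ≈ 7526 m/s.

Δv ≈ 7530 m/s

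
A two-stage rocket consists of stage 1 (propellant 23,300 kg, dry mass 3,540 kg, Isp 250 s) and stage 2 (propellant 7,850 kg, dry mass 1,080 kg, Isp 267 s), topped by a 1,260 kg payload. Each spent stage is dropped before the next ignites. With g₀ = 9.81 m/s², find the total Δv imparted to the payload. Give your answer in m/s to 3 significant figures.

Ignition mass of stage 1 = 23,300+3,540 + 7,850+1,080 + 1,260 = 37,030 kg.
Stage 1: m₀ = 37,030 kg, m_f = 37,030 − 23,300 = 13,730 kg; Δv = 250×9.81×ln(2.697) = 2452.5×0.9921 ≈ 2433 m/s.
Stage 2: m₀ = 10,190 kg, m_f = 10,190 − 7,850 = 2,340 kg; Δv = 267×9.81×ln(4.355) = 2619.3×1.4713 ≈ 3854 m/s.
Total Δv = 2433 + 3854 = 6287 m/s.

Δv ≈ 6290 m/s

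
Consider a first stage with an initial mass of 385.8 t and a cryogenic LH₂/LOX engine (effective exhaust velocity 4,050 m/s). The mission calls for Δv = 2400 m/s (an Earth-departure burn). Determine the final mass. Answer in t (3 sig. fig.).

final mass ≈ 213 t

Rocket equation: m₀/m_f = exp(Δv / v_e) = exp(2400 / 4050.0) = exp(0.5926) = 1.8087.
m_f = m₀ / 1.8087 = 385.8 / 1.8087 = 213.302 t.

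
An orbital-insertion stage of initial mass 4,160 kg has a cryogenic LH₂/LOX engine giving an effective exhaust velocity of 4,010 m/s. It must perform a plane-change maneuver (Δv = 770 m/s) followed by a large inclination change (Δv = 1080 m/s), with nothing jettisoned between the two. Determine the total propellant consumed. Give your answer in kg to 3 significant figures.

total propellant consumed ≈ 1540 kg

After the first burn: m = 4160 × exp(−770/4010.0) = 4160 × 0.82529 = 3,433.21 kg.
After the second burn: m = 3,433.21 × exp(−1080/4010.0) = 3,433.21 × 0.76389 = 2,622.59 kg.
Total propellant = m₀ − m_final = 4160 − 2,622.59 = 1,537.41 kg.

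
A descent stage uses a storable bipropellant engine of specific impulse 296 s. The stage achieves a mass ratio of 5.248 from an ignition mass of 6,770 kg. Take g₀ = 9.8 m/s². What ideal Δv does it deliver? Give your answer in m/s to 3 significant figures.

Δv ≈ 4810 m/s

v_e = Isp · g₀ = 296 × 9.8 = 2900.8 m/s.
Δv = v_e · ln(5.248) = 2900.8 × 1.6578 ≈ 4809.1 m/s.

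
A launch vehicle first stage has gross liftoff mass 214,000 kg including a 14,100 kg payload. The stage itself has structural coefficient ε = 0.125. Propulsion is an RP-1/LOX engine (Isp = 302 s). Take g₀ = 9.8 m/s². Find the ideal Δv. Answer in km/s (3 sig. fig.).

Δv ≈ 5.03 km/s

Stage wet mass = m₀ − payload = 214,000 − 14,100 = 199,900 kg.
Stage dry mass = ε × stage wet mass = 0.125 × 199,900 = 24,987.5 kg.
Burnout mass m_f = stage dry + payload = 24,987.5 + 14,100 = 39,087.5 kg.
v_e = Isp · g₀ = 302 × 9.8 = 2959.6 m/s.
Rocket equation: Δv = v_e · ln(214,000/39,087.5) = 2959.6 × ln(5.475) = 2959.6 × 1.7002 ≈ 5032 m/s.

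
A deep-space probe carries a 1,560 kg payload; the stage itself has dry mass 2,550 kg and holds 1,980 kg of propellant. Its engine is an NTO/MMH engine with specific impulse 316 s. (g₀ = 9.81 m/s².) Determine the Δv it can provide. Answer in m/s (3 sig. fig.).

Δv ≈ 1220 m/s

v_e = Isp · g₀ = 316 × 9.81 = 3100.0 m/s.
m₀ = payload + dry + propellant = 1,560 + 2,550 + 1,980 = 6,090 kg.
m_f = payload + dry = 1,560 + 2,550 = 4,110 kg.
Δv = v_e · ln(m₀/m_f) = 3100.0 × ln(1.482) = 3100.0 × 0.3932 ≈ 1219.0 m/s.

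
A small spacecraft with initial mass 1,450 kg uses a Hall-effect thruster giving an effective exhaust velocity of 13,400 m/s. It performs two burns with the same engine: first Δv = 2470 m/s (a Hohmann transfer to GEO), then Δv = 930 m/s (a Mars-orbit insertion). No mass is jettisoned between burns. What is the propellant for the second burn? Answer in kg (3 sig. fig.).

propellant for the second burn ≈ 80.9 kg

After the first burn: m = 1450 × exp(−2470/13400.0) = 1450 × 0.83166 = 1,205.91 kg.
After the second burn: m = 1,205.91 × exp(−930/13400.0) = 1,205.91 × 0.93295 = 1,125.05 kg.
Second-burn propellant = 1,205.91 − 1,125.05 = 80.86 kg.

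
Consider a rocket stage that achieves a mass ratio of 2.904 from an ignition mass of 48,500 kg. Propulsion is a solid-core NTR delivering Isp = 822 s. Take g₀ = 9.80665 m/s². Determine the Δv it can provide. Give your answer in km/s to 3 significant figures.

v_e = Isp · g₀ = 822 × 9.80665 = 8061.1 m/s.
From the ideal rocket equation, Δv = v_e · ln(2.904) = 8061.1 × 1.0661 ≈ 8593.8 m/s.

Δv ≈ 8.59 km/s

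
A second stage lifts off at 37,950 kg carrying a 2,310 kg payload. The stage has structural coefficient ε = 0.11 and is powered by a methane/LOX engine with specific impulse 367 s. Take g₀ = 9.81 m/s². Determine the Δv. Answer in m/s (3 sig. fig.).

Stage wet mass = m₀ − payload = 37,950 − 2,310 = 35,640 kg.
Stage dry mass = ε × stage wet mass = 0.11 × 35,640 = 3,920.4 kg.
Burnout mass m_f = stage dry + payload = 3,920.4 + 2,310 = 6,230.4 kg.
v_e = Isp · g₀ = 367 × 9.81 = 3600.3 m/s.
Rocket equation: Δv = v_e · ln(37,950/6,230.4) = 3600.3 × ln(6.091) = 3600.3 × 1.8068 ≈ 6505 m/s.

Δv ≈ 6510 m/s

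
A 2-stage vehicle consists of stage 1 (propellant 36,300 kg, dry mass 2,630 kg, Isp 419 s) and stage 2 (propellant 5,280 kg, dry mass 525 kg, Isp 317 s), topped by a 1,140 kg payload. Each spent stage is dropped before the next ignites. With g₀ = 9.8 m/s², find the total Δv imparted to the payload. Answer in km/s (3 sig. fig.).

Δv ≈ 10.9 km/s

Ignition mass of stage 1 = 36,300+2,630 + 5,280+525 + 1,140 = 45,875 kg.
Stage 1: m₀ = 45,875 kg, m_f = 45,875 − 36,300 = 9,575 kg; Δv = 419×9.8×ln(4.791) = 4106.2×1.5668 ≈ 6433 m/s.
Stage 2: m₀ = 6,945 kg, m_f = 6,945 − 5,280 = 1,665 kg; Δv = 317×9.8×ln(4.171) = 3106.6×1.4282 ≈ 4437 m/s.
Total Δv = 6433 + 4437 = 10870 m/s.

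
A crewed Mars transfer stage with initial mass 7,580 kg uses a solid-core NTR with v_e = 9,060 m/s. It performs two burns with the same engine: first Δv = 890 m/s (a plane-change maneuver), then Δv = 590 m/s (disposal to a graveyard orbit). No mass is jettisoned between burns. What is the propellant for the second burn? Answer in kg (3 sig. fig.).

After the first burn: m = 7580 × exp(−890/9060.0) = 7580 × 0.90644 = 6,870.82 kg.
After the second burn: m = 6,870.82 × exp(−590/9060.0) = 6,870.82 × 0.93695 = 6,437.61 kg.
Second-burn propellant = 6,870.82 − 6,437.61 = 433.21 kg.

propellant for the second burn ≈ 433 kg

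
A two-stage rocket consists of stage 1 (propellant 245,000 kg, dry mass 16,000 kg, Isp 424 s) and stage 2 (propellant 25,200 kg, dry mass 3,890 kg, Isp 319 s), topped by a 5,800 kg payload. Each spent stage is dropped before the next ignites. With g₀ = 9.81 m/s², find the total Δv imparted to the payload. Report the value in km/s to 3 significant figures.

Ignition mass of stage 1 = 245,000+16,000 + 25,200+3,890 + 5,800 = 295,890 kg.
Stage 1: m₀ = 295,890 kg, m_f = 295,890 − 245,000 = 50,890 kg; Δv = 424×9.81×ln(5.814) = 4159.4×1.7603 ≈ 7322 m/s.
Stage 2: m₀ = 34,890 kg, m_f = 34,890 − 25,200 = 9,690 kg; Δv = 319×9.81×ln(3.601) = 3129.4×1.2811 ≈ 4009 m/s.
Total Δv = 7322 + 4009 = 11331 m/s.

Δv ≈ 11.3 km/s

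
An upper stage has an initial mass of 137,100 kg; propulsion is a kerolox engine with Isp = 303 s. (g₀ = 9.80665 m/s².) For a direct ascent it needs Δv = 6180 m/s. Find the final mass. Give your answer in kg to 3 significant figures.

final mass ≈ 17100 kg

v_e = Isp · g₀ = 303 × 9.80665 = 2971.4 m/s.
Using Δv = v_e ln(m₀/m_f): m₀/m_f = exp(Δv / v_e) = exp(6180 / 2971.4) = exp(2.0798) = 8.0030.
m_f = m₀ / 8.0030 = 137,100 / 8.0030 = 17,131.1 kg.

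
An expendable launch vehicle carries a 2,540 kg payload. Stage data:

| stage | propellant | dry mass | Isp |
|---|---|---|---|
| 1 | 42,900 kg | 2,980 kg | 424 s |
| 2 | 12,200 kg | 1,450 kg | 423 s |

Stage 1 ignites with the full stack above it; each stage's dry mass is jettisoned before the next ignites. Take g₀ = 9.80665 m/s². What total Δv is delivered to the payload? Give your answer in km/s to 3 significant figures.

Ignition mass of stage 1 = 42,900+2,980 + 12,200+1,450 + 2,540 = 62,070 kg.
Stage 1: m₀ = 62,070 kg, m_f = 62,070 − 42,900 = 19,170 kg; Δv = 424×9.80665×ln(3.238) = 4158.0×1.1749 ≈ 4885 m/s.
Stage 2: m₀ = 16,190 kg, m_f = 16,190 − 12,200 = 3,990 kg; Δv = 423×9.80665×ln(4.058) = 4148.2×1.4006 ≈ 5810 m/s.
Total Δv = 4885 + 5810 = 10695 m/s.

Δv ≈ 10.7 km/s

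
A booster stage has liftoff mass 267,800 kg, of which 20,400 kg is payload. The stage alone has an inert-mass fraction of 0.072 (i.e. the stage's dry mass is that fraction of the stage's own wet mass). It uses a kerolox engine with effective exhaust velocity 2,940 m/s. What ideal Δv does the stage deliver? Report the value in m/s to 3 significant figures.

Stage wet mass = m₀ − payload = 267,800 − 20,400 = 247,400 kg.
Stage dry mass = ε × stage wet mass = 0.072 × 247,400 = 17,812.8 kg.
Burnout mass m_f = stage dry + payload = 17,812.8 + 20,400 = 38,212.8 kg.
Δv = v_e · ln(267,800/38,212.8) = 2940.0 × ln(7.008) = 2940.0 × 1.9471 ≈ 5724 m/s.

Δv ≈ 5720 m/s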